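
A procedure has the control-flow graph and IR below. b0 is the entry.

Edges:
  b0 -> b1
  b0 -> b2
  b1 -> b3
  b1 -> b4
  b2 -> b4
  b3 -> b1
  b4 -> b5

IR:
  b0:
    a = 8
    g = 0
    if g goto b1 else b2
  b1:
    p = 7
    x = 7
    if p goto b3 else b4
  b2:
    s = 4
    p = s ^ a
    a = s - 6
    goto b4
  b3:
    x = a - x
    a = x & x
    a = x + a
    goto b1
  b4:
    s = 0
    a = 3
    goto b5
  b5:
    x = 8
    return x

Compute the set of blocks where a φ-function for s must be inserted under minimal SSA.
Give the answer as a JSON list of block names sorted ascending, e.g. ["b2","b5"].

idom tree: b1←b0 b2←b0 b3←b1 b4←b0 b5←b4
Join-block Dom:
  b1: preds {b0,b3}: {b0} ∩ {b0,b1,b3} = {b0}; idom=b0
  b4: preds {b1,b2}: {b0,b1} ∩ {b0,b2} = {b0}; idom=b0

DF walk-up:
  b1←b0: walk · to b0
  b1←b3: walk b3→b1 to b0
  b4←b1: walk b1 to b0
  b4←b2: walk b2 to b0
  b0: DF=∅
  b1: DF={b1,b4}
  b2: DF={b4}
  b3: DF={b1}
  b4: DF=∅
  b5: DF=∅

φ for s: defs {b2,b4}
  DF⁺ = {b4}

Answer: ["b4"]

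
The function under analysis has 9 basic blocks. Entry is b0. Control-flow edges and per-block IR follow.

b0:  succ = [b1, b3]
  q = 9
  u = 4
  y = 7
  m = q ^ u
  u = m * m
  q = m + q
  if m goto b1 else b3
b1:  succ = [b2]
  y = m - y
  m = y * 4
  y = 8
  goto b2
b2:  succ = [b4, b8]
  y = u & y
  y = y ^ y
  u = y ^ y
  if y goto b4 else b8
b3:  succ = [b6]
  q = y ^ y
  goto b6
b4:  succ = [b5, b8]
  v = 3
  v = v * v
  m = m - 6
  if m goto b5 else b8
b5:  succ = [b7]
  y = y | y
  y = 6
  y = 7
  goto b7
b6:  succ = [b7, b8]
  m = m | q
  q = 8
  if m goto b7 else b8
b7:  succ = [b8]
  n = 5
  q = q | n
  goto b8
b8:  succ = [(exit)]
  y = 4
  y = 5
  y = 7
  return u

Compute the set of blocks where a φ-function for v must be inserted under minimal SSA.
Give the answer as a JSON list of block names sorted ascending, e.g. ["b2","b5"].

idom tree: b1←b0 b2←b1 b3←b0 b4←b2 b5←b4 b6←b3 b7←b0 b8←b0
Dom at joins:
  b7: preds {b5,b6}: {b0,b1,b2,b4,b5} ∩ {b0,b3,b6} = {b0}; idom=b0
  b8: preds {b2,b4,b6,b7}: {b0,b1,b2} ∩ {b0,b1,b2,b4} ∩ {b0,b3,b6} ∩ {b0,b7} = {b0}; idom=b0

DF walk-up:
  b7←b5: walk b5→b4→b2→b1 to b0
  b7←b6: walk b6→b3 to b0
  b8←b2: walk b2→b1 to b0
  b8←b4: walk b4→b2→b1 to b0
  b8←b6: walk b6→b3 to b0
  b8←b7: walk b7 to b0
  DF(b0)=∅
  DF(b1)={b7,b8}
  DF(b2)={b7,b8}
  DF(b3)={b7,b8}
  DF(b4)={b7,b8}
  DF(b5)={b7}
  DF(b6)={b7,b8}
  DF(b7)={b8}
  DF(b8)=∅

φ for v: defs {b4}
  DF⁺ = {b7,b8}

Answer: ["b7", "b8"]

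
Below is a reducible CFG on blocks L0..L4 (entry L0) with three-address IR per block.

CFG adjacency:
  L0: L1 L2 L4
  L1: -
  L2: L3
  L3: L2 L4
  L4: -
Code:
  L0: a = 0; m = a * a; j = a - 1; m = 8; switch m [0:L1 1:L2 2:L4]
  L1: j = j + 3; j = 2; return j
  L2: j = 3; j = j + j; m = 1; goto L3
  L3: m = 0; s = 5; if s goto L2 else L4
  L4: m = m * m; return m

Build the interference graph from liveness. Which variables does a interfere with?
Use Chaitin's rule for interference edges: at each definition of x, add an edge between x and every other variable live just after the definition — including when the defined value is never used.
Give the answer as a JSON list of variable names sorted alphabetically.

Block summaries:
  L0: def={a,j,m} ue=∅
  L1: def={j} ue={j}
  L2: def={j,m} ue=∅
  L3: def={m,s} ue=∅
  L4: def={m} ue={m}

Live sets:
  live L0: ∅→{j,m}
  live L1: {j}→∅
  live L2: ∅→∅
  live L3: ∅→{m}
  live L4: {m}→∅

Interfere edges:
  a — {m}
  j — {m}
  m — {a,j,s}
  s — {m}

N(a) = ["m"]

Answer: ["m"]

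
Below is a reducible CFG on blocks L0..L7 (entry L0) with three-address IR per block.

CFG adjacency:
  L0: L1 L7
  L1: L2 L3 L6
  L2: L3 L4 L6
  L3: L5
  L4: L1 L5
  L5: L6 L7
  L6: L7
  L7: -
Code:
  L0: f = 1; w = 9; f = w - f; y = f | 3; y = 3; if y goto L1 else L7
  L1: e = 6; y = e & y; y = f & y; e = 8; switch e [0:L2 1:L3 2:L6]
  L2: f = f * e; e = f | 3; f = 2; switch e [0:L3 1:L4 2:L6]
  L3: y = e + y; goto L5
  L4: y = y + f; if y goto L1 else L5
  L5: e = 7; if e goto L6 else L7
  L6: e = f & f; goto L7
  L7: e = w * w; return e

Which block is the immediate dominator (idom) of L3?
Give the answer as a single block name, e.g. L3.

idom tree: L1←L0 L2←L1 L3←L1 L4←L2 L5←L1 L6←L1 L7←L0
Dom at joins:
  L1: preds {L0,L4}: {L0} ∩ {L0,L1,L2,L4} = {L0}; idom=L0
  L3: preds {L1,L2}: {L0,L1} ∩ {L0,L1,L2} = {L0,L1}; idom=L1
  L5: preds {L3,L4}: {L0,L1,L3} ∩ {L0,L1,L2,L4} = {L0,L1}; idom=L1
  L6: preds {L1,L2,L5}: {L0,L1} ∩ {L0,L1,L2} ∩ {L0,L1,L5} = {L0,L1}; idom=L1
  L7: preds {L0,L5,L6}: {L0} ∩ {L0,L1,L5} ∩ {L0,L1,L6} = {L0}; idom=L0

idom(L3) = L1

Answer: L1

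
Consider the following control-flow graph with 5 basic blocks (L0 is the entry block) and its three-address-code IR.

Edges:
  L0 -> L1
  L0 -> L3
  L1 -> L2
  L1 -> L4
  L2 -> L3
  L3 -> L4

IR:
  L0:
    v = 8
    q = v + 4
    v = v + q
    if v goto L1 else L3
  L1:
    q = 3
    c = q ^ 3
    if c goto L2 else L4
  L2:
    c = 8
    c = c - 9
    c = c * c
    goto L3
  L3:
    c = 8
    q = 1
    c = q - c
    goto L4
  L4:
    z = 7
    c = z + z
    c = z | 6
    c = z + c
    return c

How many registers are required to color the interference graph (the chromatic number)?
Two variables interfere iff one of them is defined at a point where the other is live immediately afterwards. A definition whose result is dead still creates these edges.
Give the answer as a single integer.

Per-block:
  L0 def {q,v} use ∅
  L1 def {c,q} use ∅
  L2 def {c} use ∅
  L3 def {c,q} use ∅
  L4 def {c,z} use ∅

Liveness:
  live L0: ∅→∅
  live L1: ∅→∅
  live L2: ∅→∅
  live L3: ∅→∅
  live L4: ∅→∅

Interfere edges:
  c↔{q,z}
  q↔{c,v}
  v↔{q}
  z↔{c}

Colouring:
  {c,q} pairwise interfere (2-clique) ⇒ χ ≥ 2
  2-colouring: r0={c,v}  r1={q,z}
  χ = 2

Answer: 2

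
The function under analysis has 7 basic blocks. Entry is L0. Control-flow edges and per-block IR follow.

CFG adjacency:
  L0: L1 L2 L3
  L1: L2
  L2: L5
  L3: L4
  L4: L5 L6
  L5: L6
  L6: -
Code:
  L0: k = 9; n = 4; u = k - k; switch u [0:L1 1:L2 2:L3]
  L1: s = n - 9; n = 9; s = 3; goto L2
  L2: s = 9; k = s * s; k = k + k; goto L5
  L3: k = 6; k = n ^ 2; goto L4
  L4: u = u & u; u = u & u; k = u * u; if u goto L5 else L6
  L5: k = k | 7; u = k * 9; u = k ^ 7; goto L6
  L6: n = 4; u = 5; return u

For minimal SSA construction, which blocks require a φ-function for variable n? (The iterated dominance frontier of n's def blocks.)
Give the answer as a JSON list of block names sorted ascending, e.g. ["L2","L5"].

idom tree: L1←L0 L2←L0 L3←L0 L4←L3 L5←L0 L6←L0
Dom∩ at merges:
  L2: preds {L0,L1}: {L0} ∩ {L0,L1} = {L0}; idom=L0
  L5: preds {L2,L4}: {L0,L2} ∩ {L0,L3,L4} = {L0}; idom=L0
  L6: preds {L4,L5}: {L0,L3,L4} ∩ {L0,L5} = {L0}; idom=L0

DF walk-up:
  join L2 pred L0: · stop@L0
  join L2 pred L1: L1 stop@L0
  join L5 pred L2: L2 stop@L0
  join L5 pred L4: L4→L3 stop@L0
  join L6 pred L4: L4→L3 stop@L0
  join L6 pred L5: L5 stop@L0
  DF(L0)=∅
  DF(L1)={L2}
  DF(L2)={L5}
  DF(L3)={L5,L6}
  DF(L4)={L5,L6}
  DF(L5)={L6}
  DF(L6)=∅

φ for n: defs {L0,L1,L6}
  DF⁺ = {L2,L5,L6}

Answer: ["L2", "L5", "L6"]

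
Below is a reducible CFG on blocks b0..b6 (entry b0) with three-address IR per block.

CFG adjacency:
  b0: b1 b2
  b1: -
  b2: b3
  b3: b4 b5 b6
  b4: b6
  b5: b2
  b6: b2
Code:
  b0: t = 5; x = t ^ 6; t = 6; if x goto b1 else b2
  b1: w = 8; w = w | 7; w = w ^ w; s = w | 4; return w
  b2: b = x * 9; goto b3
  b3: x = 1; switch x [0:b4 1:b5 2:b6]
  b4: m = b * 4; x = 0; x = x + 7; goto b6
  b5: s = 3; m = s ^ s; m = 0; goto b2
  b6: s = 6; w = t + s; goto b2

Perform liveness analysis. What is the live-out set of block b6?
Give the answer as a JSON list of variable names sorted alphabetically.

Per-block:
  b0 def {t,x} use ∅
  b1 def {s,w} use ∅
  b2 def {b} use {x}
  b3 def {x} use ∅
  b4 def {m,x} use {b}
  b5 def {m,s} use ∅
  b6 def {s,w} use {t}

Liveness:
  b0 li=∅ lo={t,x}
  b1 li=∅ lo=∅
  b2 li={t,x} lo={b,t}
  b3 li={b,t} lo={b,t,x}
  b4 li={b,t} lo={t,x}
  b5 li={t,x} lo={t,x}
  b6 li={t,x} lo={t,x}

live-out(b6) = ["t", "x"]

Answer: ["t", "x"]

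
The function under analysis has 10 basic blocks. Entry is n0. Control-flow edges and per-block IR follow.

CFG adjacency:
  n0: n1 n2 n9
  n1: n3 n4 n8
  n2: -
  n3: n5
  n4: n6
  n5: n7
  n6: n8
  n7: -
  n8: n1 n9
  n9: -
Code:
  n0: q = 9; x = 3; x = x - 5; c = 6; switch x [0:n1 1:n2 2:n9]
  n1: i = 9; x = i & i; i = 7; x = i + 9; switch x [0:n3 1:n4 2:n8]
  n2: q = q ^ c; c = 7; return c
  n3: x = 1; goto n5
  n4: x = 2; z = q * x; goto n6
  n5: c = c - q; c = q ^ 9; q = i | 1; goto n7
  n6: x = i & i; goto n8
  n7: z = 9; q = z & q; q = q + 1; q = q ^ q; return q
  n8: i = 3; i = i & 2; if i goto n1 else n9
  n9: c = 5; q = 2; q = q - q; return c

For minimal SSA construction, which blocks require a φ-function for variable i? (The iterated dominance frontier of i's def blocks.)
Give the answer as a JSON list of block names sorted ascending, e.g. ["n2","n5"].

Answer: ["n1", "n9"]

Working:
idom tree: n1←n0 n2←n0 n3←n1 n4←n1 n5←n3 n6←n4 n7←n5 n8←n1 n9←n0
Join-block Dom:
  n1: preds {n0,n8}: {n0} ∩ {n0,n1,n8} = {n0}; idom=n0
  n8: preds {n1,n6}: {n0,n1} ∩ {n0,n1,n4,n6} = {n0,n1}; idom=n1
  n9: preds {n0,n8}: {n0} ∩ {n0,n1,n8} = {n0}; idom=n0

Frontier:
  join n1 pred n0: · stop@n0
  join n1 pred n8: n8→n1 stop@n0
  join n8 pred n1: · stop@n1
  join n8 pred n6: n6→n4 stop@n1
  join n9 pred n0: · stop@n0
  join n9 pred n8: n8→n1 stop@n0
  DF(n0)=∅
  DF(n1)={n1,n9}
  DF(n2)=∅
  DF(n3)=∅
  DF(n4)={n8}
  DF(n5)=∅
  DF(n6)={n8}
  DF(n7)=∅
  DF(n8)={n1,n9}
  DF(n9)=∅

φ for i: defs {n1,n8}
  DF⁺ = {n1,n9}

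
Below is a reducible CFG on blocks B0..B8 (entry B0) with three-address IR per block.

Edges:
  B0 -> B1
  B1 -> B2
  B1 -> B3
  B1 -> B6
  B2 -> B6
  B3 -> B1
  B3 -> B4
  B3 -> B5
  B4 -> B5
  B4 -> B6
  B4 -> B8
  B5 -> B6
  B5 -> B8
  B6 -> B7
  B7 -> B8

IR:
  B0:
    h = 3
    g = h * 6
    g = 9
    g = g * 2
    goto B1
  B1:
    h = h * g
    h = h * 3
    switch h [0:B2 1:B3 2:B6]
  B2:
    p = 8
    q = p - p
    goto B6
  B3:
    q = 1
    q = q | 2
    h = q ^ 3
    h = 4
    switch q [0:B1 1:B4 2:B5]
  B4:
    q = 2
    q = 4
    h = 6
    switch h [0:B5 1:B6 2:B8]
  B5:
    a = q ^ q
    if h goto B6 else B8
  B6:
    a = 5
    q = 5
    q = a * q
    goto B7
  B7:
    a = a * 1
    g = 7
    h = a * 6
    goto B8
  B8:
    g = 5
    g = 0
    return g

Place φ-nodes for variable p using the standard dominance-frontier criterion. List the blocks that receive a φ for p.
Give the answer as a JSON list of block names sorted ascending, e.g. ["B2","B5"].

idom tree: B1←B0 B2←B1 B3←B1 B4←B3 B5←B3 B6←B1 B7←B6 B8←B1
Dom at joins:
  B1: preds {B0,B3}: {B0} ∩ {B0,B1,B3} = {B0}; idom=B0
  B5: preds {B3,B4}: {B0,B1,B3} ∩ {B0,B1,B3,B4} = {B0,B1,B3}; idom=B3
  B6: preds {B1,B2,B4,B5}: {B0,B1} ∩ {B0,B1,B2} ∩ {B0,B1,B3,B4} ∩ {B0,B1,B3,B5} = {B0,B1}; idom=B1
  B8: preds {B4,B5,B7}: {B0,B1,B3,B4} ∩ {B0,B1,B3,B5} ∩ {B0,B1,B6,B7} = {B0,B1}; idom=B1

DF walk-up:
  join B1 pred B0: · stop@B0
  join B1 pred B3: B3→B1 stop@B0
  join B5 pred B3: · stop@B3
  join B5 pred B4: B4 stop@B3
  join B6 pred B1: · stop@B1
  join B6 pred B2: B2 stop@B1
  join B6 pred B4: B4→B3 stop@B1
  join B6 pred B5: B5→B3 stop@B1
  join B8 pred B4: B4→B3 stop@B1
  join B8 pred B5: B5→B3 stop@B1
  join B8 pred B7: B7→B6 stop@B1
  DF(B0)=∅
  DF(B1)={B1}
  DF(B2)={B6}
  DF(B3)={B1,B6,B8}
  DF(B4)={B5,B6,B8}
  DF(B5)={B6,B8}
  DF(B6)={B8}
  DF(B7)={B8}
  DF(B8)=∅

φ for p: defs {B2}
  DF⁺ = {B6,B8}

Answer: ["B6", "B8"]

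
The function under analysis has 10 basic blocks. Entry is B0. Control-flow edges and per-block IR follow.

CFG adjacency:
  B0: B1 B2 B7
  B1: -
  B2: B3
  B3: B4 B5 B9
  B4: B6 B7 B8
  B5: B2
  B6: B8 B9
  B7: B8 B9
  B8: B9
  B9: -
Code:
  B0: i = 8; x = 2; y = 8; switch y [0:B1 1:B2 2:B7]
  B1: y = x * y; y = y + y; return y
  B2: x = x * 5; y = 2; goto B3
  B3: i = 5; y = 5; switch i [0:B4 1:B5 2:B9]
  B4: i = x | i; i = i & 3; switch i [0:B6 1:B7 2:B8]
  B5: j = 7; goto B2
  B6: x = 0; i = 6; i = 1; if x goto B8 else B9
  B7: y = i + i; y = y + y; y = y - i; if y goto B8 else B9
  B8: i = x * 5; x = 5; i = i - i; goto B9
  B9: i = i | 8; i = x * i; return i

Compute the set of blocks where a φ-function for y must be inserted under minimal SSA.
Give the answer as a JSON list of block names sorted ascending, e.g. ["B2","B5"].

idom tree: B1←B0 B2←B0 B3←B2 B4←B3 B5←B3 B6←B4 B7←B0 B8←B0 B9←B0
Join-block Dom:
  B2: preds {B0,B5}: {B0} ∩ {B0,B2,B3,B5} = {B0}; idom=B0
  B7: preds {B0,B4}: {B0} ∩ {B0,B2,B3,B4} = {B0}; idom=B0
  B8: preds {B4,B6,B7}: {B0,B2,B3,B4} ∩ {B0,B2,B3,B4,B6} ∩ {B0,B7} = {B0}; idom=B0
  B9: preds {B3,B6,B7,B8}: {B0,B2,B3} ∩ {B0,B2,B3,B4,B6} ∩ {B0,B7} ∩ {B0,B8} = {B0}; idom=B0

DF walk-up:
  B2←B0: walk · to B0
  B2←B5: walk B5→B3→B2 to B0
  B7←B0: walk · to B0
  B7←B4: walk B4→B3→B2 to B0
  B8←B4: walk B4→B3→B2 to B0
  B8←B6: walk B6→B4→B3→B2 to B0
  B8←B7: walk B7 to B0
  B9←B3: walk B3→B2 to B0
  B9←B6: walk B6→B4→B3→B2 to B0
  B9←B7: walk B7 to B0
  B9←B8: walk B8 to B0
  DF(B0)=∅
  DF(B1)=∅
  DF(B2)={B2,B7,B8,B9}
  DF(B3)={B2,B7,B8,B9}
  DF(B4)={B7,B8,B9}
  DF(B5)={B2}
  DF(B6)={B8,B9}
  DF(B7)={B8,B9}
  DF(B8)={B9}
  DF(B9)=∅

φ for y: defs {B0,B1,B2,B3,B7}
  DF⁺ = {B2,B7,B8,B9}

Answer: ["B2", "B7", "B8", "B9"]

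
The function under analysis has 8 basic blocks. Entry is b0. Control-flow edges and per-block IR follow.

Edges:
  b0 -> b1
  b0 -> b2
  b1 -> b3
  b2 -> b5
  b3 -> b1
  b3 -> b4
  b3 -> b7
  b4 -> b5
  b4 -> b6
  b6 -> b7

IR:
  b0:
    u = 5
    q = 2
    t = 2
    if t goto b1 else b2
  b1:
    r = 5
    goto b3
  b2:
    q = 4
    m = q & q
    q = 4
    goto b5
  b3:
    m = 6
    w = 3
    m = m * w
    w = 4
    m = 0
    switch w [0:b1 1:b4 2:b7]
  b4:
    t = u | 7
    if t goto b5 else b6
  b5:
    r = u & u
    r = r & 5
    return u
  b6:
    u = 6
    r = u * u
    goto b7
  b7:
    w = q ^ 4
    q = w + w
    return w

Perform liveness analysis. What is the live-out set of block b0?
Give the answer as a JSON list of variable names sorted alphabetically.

Answer: ["q", "u"]

Derivation:
def/use:
  b0 def {q,t,u} use ∅
  b1 def {r} use ∅
  b2 def {m,q} use ∅
  b3 def {m,w} use ∅
  b4 def {t} use {u}
  b5 def {r} use {u}
  b6 def {r,u} use ∅
  b7 def {q,w} use {q}

Live sets:
  b0: in=∅ out={q,u}
  b1: in={q,u} out={q,u}
  b2: in={u} out={u}
  b3: in={q,u} out={q,u}
  b4: in={q,u} out={q,u}
  b5: in={u} out=∅
  b6: in={q} out={q}
  b7: in={q} out=∅

live-out(b0) = ["q", "u"]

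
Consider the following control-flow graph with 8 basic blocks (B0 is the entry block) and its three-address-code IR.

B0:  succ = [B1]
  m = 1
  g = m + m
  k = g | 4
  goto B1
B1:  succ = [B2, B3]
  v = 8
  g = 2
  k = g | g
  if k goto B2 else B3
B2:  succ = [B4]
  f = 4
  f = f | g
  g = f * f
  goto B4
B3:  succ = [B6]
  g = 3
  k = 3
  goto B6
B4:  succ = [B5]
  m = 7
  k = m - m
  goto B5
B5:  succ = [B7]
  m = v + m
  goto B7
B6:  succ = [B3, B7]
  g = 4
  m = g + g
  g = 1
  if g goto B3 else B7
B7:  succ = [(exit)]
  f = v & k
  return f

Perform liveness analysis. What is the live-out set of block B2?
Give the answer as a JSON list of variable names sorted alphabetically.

Block summaries:
  B0 def {g,k,m} use ∅
  B1 def {g,k,v} use ∅
  B2 def {f,g} use {g}
  B3 def {g,k} use ∅
  B4 def {k,m} use ∅
  B5 def {m} use {m,v}
  B6 def {g,m} use ∅
  B7 def {f} use {k,v}

Backward fixpoint:
  B0 li=∅ lo=∅
  B1 li=∅ lo={g,v}
  B2 li={g,v} lo={v}
  B3 li={v} lo={k,v}
  B4 li={v} lo={k,m,v}
  B5 li={k,m,v} lo={k,v}
  B6 li={k,v} lo={k,v}
  B7 li={k,v} lo=∅

live-out(B2) = ["v"]

Answer: ["v"]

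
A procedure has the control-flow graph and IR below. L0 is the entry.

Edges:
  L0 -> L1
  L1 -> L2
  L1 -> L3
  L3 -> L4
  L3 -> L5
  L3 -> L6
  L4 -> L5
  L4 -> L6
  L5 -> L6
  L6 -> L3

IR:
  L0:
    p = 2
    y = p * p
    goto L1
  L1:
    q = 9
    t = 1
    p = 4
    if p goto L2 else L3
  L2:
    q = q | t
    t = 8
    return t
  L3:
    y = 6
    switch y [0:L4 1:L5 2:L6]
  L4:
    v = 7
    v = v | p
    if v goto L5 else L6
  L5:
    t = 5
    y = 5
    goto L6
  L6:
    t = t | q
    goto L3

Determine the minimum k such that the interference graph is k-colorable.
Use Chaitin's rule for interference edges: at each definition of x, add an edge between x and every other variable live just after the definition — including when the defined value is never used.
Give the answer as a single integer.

Per-block:
  L0: def={p,y} ue=∅
  L1: def={p,q,t} ue=∅
  L2: def={q,t} ue={q,t}
  L3: def={y} ue=∅
  L4: def={v} ue={p}
  L5: def={t,y} ue=∅
  L6: def={t} ue={q,t}

Live sets:
  live L0: ∅→∅
  live L1: ∅→{p,q,t}
  live L2: {q,t}→∅
  live L3: {p,q,t}→{p,q,t}
  live L4: {p,q,t}→{p,q,t}
  live L5: {p,q}→{p,q,t}
  live L6: {p,q,t}→{p,q,t}

Interfere edges:
  p — {q,t,v,y}
  q — {p,t,v,y}
  t — {p,q,v,y}
  v — {p,q,t}
  y — {p,q,t}

Colouring:
  {p,q,t,v} pairwise interfere (4-clique) ⇒ χ ≥ 4
  4-colouring: r0={p}  r1={q}  r2={t}  r3={v,y}
  χ = 4

Answer: 4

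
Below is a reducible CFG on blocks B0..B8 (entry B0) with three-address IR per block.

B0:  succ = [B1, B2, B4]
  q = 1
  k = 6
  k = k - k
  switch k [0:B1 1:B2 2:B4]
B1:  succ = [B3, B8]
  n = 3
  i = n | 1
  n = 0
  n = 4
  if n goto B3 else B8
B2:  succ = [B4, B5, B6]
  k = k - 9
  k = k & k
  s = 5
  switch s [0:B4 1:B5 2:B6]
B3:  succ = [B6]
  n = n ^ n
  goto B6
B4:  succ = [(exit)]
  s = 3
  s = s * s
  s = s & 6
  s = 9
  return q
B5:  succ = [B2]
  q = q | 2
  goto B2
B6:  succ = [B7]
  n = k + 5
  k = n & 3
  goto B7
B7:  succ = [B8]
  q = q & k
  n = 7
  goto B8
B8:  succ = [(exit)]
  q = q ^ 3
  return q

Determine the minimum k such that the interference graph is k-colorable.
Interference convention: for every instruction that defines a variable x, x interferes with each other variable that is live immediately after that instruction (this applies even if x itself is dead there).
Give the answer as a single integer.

Block summaries:
  B0: def={k,q} ue=∅
  B1: def={i,n} ue=∅
  B2: def={k,s} ue={k}
  B3: def={n} ue={n}
  B4: def={s} ue={q}
  B5: def={q} ue={q}
  B6: def={k,n} ue={k}
  B7: def={n,q} ue={k,q}
  B8: def={q} ue={q}

Live sets:
  B0 li=∅ lo={k,q}
  B1 li={k,q} lo={k,n,q}
  B2 li={k,q} lo={k,q}
  B3 li={k,n,q} lo={k,q}
  B4 li={q} lo=∅
  B5 li={k,q} lo={k,q}
  B6 li={k,q} lo={k,q}
  B7 li={k,q} lo={q}
  B8 li={q} lo=∅

Conflict graph:
  i↔{k,q}
  k↔{i,n,q,s}
  n↔{k,q}
  q↔{i,k,n,s}
  s↔{k,q}

Chromatic number:
  clique {i,k,q} ⇒ need ≥ 3
  assign i→c2 k→c0 n→c2 q→c1 s→c2 — no edge inside a register ⇒ χ ≤ 3
  χ = 3

Answer: 3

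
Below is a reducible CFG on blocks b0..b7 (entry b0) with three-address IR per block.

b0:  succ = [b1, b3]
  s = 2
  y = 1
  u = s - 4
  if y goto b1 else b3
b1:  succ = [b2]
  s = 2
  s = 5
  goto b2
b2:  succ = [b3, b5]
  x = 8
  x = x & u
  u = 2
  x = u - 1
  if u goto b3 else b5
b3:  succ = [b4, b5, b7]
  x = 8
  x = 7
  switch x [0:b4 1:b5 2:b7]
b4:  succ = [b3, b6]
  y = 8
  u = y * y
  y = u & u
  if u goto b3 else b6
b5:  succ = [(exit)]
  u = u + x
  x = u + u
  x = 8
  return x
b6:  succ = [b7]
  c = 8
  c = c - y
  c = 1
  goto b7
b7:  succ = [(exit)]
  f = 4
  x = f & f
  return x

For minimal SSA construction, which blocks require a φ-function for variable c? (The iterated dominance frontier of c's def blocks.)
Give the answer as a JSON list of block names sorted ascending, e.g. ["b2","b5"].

idom tree: b1←b0 b2←b1 b3←b0 b4←b3 b5←b0 b6←b4 b7←b3
Join-block Dom:
  b3: preds {b0,b2,b4}: {b0} ∩ {b0,b1,b2} ∩ {b0,b3,b4} = {b0}; idom=b0
  b5: preds {b2,b3}: {b0,b1,b2} ∩ {b0,b3} = {b0}; idom=b0
  b7: preds {b3,b6}: {b0,b3} ∩ {b0,b3,b4,b6} = {b0,b3}; idom=b3

DF walk-up:
  join b3 pred b0: · stop@b0
  join b3 pred b2: b2→b1 stop@b0
  join b3 pred b4: b4→b3 stop@b0
  join b5 pred b2: b2→b1 stop@b0
  join b5 pred b3: b3 stop@b0
  join b7 pred b3: · stop@b3
  join b7 pred b6: b6→b4 stop@b3
  DF(b0)=∅
  DF(b1)={b3,b5}
  DF(b2)={b3,b5}
  DF(b3)={b3,b5}
  DF(b4)={b3,b7}
  DF(b5)=∅
  DF(b6)={b7}
  DF(b7)=∅

φ for c: defs {b6}
  DF⁺ = {b7}

Answer: ["b7"]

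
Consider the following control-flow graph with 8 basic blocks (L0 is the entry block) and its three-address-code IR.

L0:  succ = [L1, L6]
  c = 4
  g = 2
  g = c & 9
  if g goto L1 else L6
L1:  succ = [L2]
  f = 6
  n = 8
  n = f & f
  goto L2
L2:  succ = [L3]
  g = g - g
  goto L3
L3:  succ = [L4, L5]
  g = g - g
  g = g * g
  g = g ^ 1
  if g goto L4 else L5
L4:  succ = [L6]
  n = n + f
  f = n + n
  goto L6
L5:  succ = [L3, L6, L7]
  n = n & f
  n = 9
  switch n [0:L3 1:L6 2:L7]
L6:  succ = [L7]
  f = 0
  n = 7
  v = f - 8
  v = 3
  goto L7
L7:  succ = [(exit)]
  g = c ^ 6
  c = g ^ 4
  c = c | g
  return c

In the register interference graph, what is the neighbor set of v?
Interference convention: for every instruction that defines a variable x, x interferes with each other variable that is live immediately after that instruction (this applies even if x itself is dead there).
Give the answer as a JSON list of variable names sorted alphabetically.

Answer: ["c"]

Working:
Per-block:
  L0 def {c,g} use ∅
  L1 def {f,n} use ∅
  L2 def {g} use {g}
  L3 def {g} use {g}
  L4 def {f,n} use {f,n}
  L5 def {n} use {f,n}
  L6 def {f,n,v} use ∅
  L7 def {c,g} use {c}

Liveness:
  L0 li=∅ lo={c,g}
  L1 li={c,g} lo={c,f,g,n}
  L2 li={c,f,g,n} lo={c,f,g,n}
  L3 li={c,f,g,n} lo={c,f,g,n}
  L4 li={c,f,n} lo={c}
  L5 li={c,f,g,n} lo={c,f,g,n}
  L6 li={c} lo={c}
  L7 li={c} lo=∅

Interfere edges:
  c: {f,g,n,v}
  f: {c,g,n}
  g: {c,f,n}
  n: {c,f,g}
  v: {c}

N(v) = ["c"]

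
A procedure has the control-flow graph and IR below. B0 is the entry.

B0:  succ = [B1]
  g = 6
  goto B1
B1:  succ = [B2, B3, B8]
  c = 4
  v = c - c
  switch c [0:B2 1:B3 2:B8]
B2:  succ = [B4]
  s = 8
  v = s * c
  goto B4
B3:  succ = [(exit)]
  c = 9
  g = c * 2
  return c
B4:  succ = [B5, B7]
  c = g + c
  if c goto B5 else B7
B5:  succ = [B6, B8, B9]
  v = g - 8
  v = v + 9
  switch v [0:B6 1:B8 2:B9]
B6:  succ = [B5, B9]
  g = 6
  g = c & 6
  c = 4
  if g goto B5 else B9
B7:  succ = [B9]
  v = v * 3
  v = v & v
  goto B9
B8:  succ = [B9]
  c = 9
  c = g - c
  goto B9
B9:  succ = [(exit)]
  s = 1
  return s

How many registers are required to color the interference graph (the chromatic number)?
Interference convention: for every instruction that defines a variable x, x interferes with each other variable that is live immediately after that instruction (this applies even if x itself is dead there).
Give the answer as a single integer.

Answer: 3

Analysis:
Block summaries:
  B0 def {g} use ∅
  B1 def {c,v} use ∅
  B2 def {s,v} use {c}
  B3 def {c,g} use ∅
  B4 def {c} use {c,g}
  B5 def {v} use {g}
  B6 def {c,g} use {c}
  B7 def {v} use {v}
  B8 def {c} use {g}
  B9 def {s} use ∅

Backward fixpoint:
  live B0: ∅→{g}
  live B1: {g}→{c,g}
  live B2: {c,g}→{c,g,v}
  live B3: ∅→∅
  live B4: {c,g,v}→{c,g,v}
  live B5: {c,g}→{c,g}
  live B6: {c}→{c,g}
  live B7: {v}→∅
  live B8: {g}→∅
  live B9: ∅→∅

Interference:
  c: {g,s,v}
  g: {c,s,v}
  s: {c,g}
  v: {c,g}

Registers:
  {c,g,s} pairwise interfere (3-clique) ⇒ χ ≥ 3
  3-colouring: R0={c}  R1={g}  R2={s,v}
  χ = 3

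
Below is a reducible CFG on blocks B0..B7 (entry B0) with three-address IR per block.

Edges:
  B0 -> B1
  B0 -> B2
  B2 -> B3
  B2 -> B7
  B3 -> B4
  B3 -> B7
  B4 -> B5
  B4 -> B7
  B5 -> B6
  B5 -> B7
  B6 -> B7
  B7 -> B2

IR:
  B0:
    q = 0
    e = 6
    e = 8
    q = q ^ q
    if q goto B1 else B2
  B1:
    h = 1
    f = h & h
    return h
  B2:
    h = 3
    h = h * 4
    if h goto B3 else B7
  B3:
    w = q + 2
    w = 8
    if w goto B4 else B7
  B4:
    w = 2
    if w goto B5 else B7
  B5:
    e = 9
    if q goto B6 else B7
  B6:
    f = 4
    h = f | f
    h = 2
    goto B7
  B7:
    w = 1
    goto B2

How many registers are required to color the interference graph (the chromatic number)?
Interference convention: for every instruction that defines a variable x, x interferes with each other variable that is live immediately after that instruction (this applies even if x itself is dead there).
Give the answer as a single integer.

Per-block:
  B0: def={e,q} ue=∅
  B1: def={f,h} ue=∅
  B2: def={h} ue=∅
  B3: def={w} ue={q}
  B4: def={w} ue=∅
  B5: def={e} ue={q}
  B6: def={f,h} ue=∅
  B7: def={w} ue=∅

Backward fixpoint:
  B0 li=∅ lo={q}
  B1 li=∅ lo=∅
  B2 li={q} lo={q}
  B3 li={q} lo={q}
  B4 li={q} lo={q}
  B5 li={q} lo={q}
  B6 li={q} lo={q}
  B7 li={q} lo={q}

Conflict graph:
  e↔{q}
  f↔{h,q}
  h↔{f,q}
  q↔{e,f,h,w}
  w↔{q}

Registers:
  lower bound: {f,h,q} mutually conflict ⇒ χ ≥ 3
  3-colouring: R0={q}  R1={e,f,w}  R2={h}
  χ = 3

Answer: 3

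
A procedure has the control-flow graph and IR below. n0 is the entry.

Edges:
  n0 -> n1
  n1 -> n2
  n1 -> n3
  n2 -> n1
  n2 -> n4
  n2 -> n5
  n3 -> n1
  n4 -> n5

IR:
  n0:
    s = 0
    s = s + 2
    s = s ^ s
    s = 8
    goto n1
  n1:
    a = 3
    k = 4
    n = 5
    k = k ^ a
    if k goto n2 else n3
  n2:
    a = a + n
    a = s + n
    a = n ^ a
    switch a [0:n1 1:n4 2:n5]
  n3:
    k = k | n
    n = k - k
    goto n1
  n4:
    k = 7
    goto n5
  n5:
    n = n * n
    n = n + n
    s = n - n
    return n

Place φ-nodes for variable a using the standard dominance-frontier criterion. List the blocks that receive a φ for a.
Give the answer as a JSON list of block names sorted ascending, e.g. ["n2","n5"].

Answer: ["n1"]

Derivation:
idom tree: n1←n0 n2←n1 n3←n1 n4←n2 n5←n2
Dom∩ at merges:
  n1: preds {n0,n2,n3}: {n0} ∩ {n0,n1,n2} ∩ {n0,n1,n3} = {n0}; idom=n0
  n5: preds {n2,n4}: {n0,n1,n2} ∩ {n0,n1,n2,n4} = {n0,n1,n2}; idom=n2

Frontier:
  join n1 pred n0: · stop@n0
  join n1 pred n2: n2→n1 stop@n0
  join n1 pred n3: n3→n1 stop@n0
  join n5 pred n2: · stop@n2
  join n5 pred n4: n4 stop@n2
  n0 → ∅
  n1 → {n1}
  n2 → {n1}
  n3 → {n1}
  n4 → {n5}
  n5 → ∅

φ for a: defs {n1,n2}
  DF⁺ = {n1}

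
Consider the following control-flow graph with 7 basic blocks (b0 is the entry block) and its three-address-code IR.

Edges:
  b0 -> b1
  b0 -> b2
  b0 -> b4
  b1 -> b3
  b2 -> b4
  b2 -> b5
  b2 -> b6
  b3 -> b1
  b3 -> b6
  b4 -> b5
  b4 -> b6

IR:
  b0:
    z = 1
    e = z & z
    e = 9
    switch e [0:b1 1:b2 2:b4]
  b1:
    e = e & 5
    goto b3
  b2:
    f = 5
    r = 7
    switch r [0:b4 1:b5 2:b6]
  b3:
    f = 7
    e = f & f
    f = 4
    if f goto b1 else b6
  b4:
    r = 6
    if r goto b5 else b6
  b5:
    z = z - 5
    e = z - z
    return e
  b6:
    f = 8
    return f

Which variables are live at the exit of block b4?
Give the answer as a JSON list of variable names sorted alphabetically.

Answer: ["z"]

Analysis:
def/use:
  b0 def {e,z} use ∅
  b1 def {e} use {e}
  b2 def {f,r} use ∅
  b3 def {e,f} use ∅
  b4 def {r} use ∅
  b5 def {e,z} use {z}
  b6 def {f} use ∅

Liveness:
  live b0: ∅→{e,z}
  live b1: {e}→∅
  live b2: {z}→{z}
  live b3: ∅→{e}
  live b4: {z}→{z}
  live b5: {z}→∅
  live b6: ∅→∅

live-out(b4) = ["z"]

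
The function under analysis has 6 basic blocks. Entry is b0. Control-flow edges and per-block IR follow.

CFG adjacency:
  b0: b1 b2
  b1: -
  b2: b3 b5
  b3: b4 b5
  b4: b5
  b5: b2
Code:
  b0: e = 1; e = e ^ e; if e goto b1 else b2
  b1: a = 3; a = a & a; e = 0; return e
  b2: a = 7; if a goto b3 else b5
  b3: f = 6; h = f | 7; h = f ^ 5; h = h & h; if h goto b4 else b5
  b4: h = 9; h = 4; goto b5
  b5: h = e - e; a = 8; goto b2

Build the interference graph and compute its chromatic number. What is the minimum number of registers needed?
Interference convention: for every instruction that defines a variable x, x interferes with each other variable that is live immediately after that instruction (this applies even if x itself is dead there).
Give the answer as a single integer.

Answer: 3

Derivation:
Per-block:
  b0 def {e} use ∅
  b1 def {a,e} use ∅
  b2 def {a} use ∅
  b3 def {f,h} use ∅
  b4 def {h} use ∅
  b5 def {a,h} use {e}

Liveness:
  b0 li=∅ lo={e}
  b1 li=∅ lo=∅
  b2 li={e} lo={e}
  b3 li={e} lo={e}
  b4 li={e} lo={e}
  b5 li={e} lo={e}

Conflict graph:
  a — {e}
  e — {a,f,h}
  f — {e,h}
  h — {e,f}

Chromatic number:
  clique {e,f,h} ⇒ need ≥ 3
  assign a→c1 e→c0 f→c1 h→c2 — no edge inside a register ⇒ χ ≤ 3
  χ = 3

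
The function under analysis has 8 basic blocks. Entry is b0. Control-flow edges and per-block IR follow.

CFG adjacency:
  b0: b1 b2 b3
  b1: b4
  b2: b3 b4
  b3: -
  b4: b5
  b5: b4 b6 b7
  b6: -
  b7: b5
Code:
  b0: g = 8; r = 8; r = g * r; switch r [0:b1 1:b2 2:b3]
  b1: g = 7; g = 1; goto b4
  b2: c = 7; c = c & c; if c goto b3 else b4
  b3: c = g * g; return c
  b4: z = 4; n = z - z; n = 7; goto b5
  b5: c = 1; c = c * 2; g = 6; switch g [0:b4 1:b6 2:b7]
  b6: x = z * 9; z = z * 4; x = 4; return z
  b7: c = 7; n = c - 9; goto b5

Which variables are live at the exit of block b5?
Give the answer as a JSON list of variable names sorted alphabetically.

Per-block:
  b0 def {g,r} use ∅
  b1 def {g} use ∅
  b2 def {c} use ∅
  b3 def {c} use {g}
  b4 def {n,z} use ∅
  b5 def {c,g} use ∅
  b6 def {x,z} use {z}
  b7 def {c,n} use ∅

Live sets:
  b0 li=∅ lo={g}
  b1 li=∅ lo=∅
  b2 li={g} lo={g}
  b3 li={g} lo=∅
  b4 li=∅ lo={z}
  b5 li={z} lo={z}
  b6 li={z} lo=∅
  b7 li={z} lo={z}

live-out(b5) = ["z"]

Answer: ["z"]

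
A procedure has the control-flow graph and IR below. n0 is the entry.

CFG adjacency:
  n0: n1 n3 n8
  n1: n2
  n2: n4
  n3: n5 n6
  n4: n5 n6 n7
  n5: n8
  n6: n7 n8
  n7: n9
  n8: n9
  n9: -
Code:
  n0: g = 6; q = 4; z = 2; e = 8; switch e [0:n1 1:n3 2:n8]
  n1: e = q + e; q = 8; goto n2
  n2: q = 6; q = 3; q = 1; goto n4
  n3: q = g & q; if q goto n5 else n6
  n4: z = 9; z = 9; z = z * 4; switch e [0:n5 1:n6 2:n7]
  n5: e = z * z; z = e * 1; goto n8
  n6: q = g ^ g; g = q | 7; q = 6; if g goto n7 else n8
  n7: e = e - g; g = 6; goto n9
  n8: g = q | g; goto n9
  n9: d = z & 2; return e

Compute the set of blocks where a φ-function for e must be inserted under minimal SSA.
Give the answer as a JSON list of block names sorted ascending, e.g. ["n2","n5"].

idom tree: n1←n0 n2←n1 n3←n0 n4←n2 n5←n0 n6←n0 n7←n0 n8←n0 n9←n0
Join-block Dom:
  n5: preds {n3,n4}: {n0,n3} ∩ {n0,n1,n2,n4} = {n0}; idom=n0
  n6: preds {n3,n4}: {n0,n3} ∩ {n0,n1,n2,n4} = {n0}; idom=n0
  n7: preds {n4,n6}: {n0,n1,n2,n4} ∩ {n0,n6} = {n0}; idom=n0
  n8: preds {n0,n5,n6}: {n0} ∩ {n0,n5} ∩ {n0,n6} = {n0}; idom=n0
  n9: preds {n7,n8}: {n0,n7} ∩ {n0,n8} = {n0}; idom=n0

DF walk-up:
  join n5 pred n3: n3 stop@n0
  join n5 pred n4: n4→n2→n1 stop@n0
  join n6 pred n3: n3 stop@n0
  join n6 pred n4: n4→n2→n1 stop@n0
  join n7 pred n4: n4→n2→n1 stop@n0
  join n7 pred n6: n6 stop@n0
  join n8 pred n0: · stop@n0
  join n8 pred n5: n5 stop@n0
  join n8 pred n6: n6 stop@n0
  join n9 pred n7: n7 stop@n0
  join n9 pred n8: n8 stop@n0
  DF(n0)=∅
  DF(n1)={n5,n6,n7}
  DF(n2)={n5,n6,n7}
  DF(n3)={n5,n6}
  DF(n4)={n5,n6,n7}
  DF(n5)={n8}
  DF(n6)={n7,n8}
  DF(n7)={n9}
  DF(n8)={n9}
  DF(n9)=∅

φ for e: defs {n0,n1,n5,n7}
  DF⁺ = {n5,n6,n7,n8,n9}

Answer: ["n5", "n6", "n7", "n8", "n9"]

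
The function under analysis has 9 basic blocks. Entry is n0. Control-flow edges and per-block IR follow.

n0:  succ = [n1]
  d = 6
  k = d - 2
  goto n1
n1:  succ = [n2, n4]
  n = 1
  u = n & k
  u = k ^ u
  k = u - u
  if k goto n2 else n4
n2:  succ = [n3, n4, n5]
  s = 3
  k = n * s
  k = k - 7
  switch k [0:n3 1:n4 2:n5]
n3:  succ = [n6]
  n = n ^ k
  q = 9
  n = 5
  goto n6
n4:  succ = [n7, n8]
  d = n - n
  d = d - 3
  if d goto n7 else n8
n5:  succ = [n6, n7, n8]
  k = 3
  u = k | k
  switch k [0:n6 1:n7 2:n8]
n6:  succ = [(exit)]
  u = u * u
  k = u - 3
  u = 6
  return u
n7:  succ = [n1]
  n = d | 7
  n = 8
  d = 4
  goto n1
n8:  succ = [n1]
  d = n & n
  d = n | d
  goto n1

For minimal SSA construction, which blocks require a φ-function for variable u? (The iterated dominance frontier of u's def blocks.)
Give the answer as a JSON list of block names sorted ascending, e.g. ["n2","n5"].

Answer: ["n1", "n6", "n7", "n8"]

Derivation:
idom tree: n1←n0 n2←n1 n3←n2 n4←n1 n5←n2 n6←n2 n7←n1 n8←n1
Dom at joins:
  n1: preds {n0,n7,n8}: {n0} ∩ {n0,n1,n7} ∩ {n0,n1,n8} = {n0}; idom=n0
  n4: preds {n1,n2}: {n0,n1} ∩ {n0,n1,n2} = {n0,n1}; idom=n1
  n6: preds {n3,n5}: {n0,n1,n2,n3} ∩ {n0,n1,n2,n5} = {n0,n1,n2}; idom=n2
  n7: preds {n4,n5}: {n0,n1,n4} ∩ {n0,n1,n2,n5} = {n0,n1}; idom=n1
  n8: preds {n4,n5}: {n0,n1,n4} ∩ {n0,n1,n2,n5} = {n0,n1}; idom=n1

Frontier:
  join n1 pred n0: · stop@n0
  join n1 pred n7: n7→n1 stop@n0
  join n1 pred n8: n8→n1 stop@n0
  join n4 pred n1: · stop@n1
  join n4 pred n2: n2 stop@n1
  join n6 pred n3: n3 stop@n2
  join n6 pred n5: n5 stop@n2
  join n7 pred n4: n4 stop@n1
  join n7 pred n5: n5→n2 stop@n1
  join n8 pred n4: n4 stop@n1
  join n8 pred n5: n5→n2 stop@n1
  DF(n0)=∅
  DF(n1)={n1}
  DF(n2)={n4,n7,n8}
  DF(n3)={n6}
  DF(n4)={n7,n8}
  DF(n5)={n6,n7,n8}
  DF(n6)=∅
  DF(n7)={n1}
  DF(n8)={n1}

φ for u: defs {n1,n5,n6}
  DF⁺ = {n1,n6,n7,n8}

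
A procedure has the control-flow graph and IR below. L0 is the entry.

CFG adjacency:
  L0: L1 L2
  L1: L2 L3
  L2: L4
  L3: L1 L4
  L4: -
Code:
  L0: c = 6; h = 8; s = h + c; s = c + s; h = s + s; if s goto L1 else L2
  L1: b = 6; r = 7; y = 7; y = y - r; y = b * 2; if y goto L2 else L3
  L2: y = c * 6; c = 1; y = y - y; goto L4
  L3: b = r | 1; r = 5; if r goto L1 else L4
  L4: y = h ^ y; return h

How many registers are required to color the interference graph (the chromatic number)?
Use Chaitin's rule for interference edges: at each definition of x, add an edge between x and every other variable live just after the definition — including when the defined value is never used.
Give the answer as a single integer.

Answer: 5

Working:
Per-block:
  L0 def {c,h,s} use ∅
  L1 def {b,r,y} use ∅
  L2 def {c,y} use {c}
  L3 def {b,r} use {r}
  L4 def {y} use {h,y}

Backward fixpoint:
  live L0: ∅→{c,h}
  live L1: {c,h}→{c,h,r,y}
  live L2: {c,h}→{h,y}
  live L3: {c,h,r,y}→{c,h,y}
  live L4: {h,y}→∅

Interference:
  b↔{c,h,r,y}
  c↔{b,h,r,s,y}
  h↔{b,c,r,s,y}
  r↔{b,c,h,y}
  s↔{c,h}
  y↔{b,c,h,r}

Registers:
  clique {b,c,h,r,y} ⇒ need ≥ 5
  assign b→c2 c→c0 h→c1 r→c3 s→c2 y→c4 — no edge inside a register ⇒ χ ≤ 5
  χ = 5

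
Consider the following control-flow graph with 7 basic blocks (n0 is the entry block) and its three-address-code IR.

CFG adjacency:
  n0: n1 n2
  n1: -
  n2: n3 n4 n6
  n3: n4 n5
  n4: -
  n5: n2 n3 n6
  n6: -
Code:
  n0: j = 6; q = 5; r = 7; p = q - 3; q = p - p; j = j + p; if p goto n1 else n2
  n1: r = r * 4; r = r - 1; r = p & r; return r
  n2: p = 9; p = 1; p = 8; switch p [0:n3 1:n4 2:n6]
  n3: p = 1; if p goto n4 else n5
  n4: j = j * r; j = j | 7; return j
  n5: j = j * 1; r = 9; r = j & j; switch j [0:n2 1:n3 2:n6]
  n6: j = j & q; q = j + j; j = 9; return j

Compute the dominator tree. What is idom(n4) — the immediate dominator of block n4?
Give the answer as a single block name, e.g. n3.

Answer: n2

Working:
idom tree: n1←n0 n2←n0 n3←n2 n4←n2 n5←n3 n6←n2
Dom at joins:
  n2: preds {n0,n5}: {n0} ∩ {n0,n2,n3,n5} = {n0}; idom=n0
  n3: preds {n2,n5}: {n0,n2} ∩ {n0,n2,n3,n5} = {n0,n2}; idom=n2
  n4: preds {n2,n3}: {n0,n2} ∩ {n0,n2,n3} = {n0,n2}; idom=n2
  n6: preds {n2,n5}: {n0,n2} ∩ {n0,n2,n3,n5} = {n0,n2}; idom=n2

idom(n4) = n2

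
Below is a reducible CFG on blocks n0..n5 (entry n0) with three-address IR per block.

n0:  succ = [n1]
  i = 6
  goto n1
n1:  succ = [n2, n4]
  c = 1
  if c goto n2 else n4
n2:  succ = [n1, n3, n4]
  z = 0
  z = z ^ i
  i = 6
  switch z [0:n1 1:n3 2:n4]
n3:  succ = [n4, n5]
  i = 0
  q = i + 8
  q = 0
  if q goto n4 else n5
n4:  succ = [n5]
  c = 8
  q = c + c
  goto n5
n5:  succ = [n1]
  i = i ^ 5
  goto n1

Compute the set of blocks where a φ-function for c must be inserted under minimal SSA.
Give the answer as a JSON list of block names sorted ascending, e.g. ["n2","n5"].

Answer: ["n1", "n5"]

Analysis:
idom tree: n1←n0 n2←n1 n3←n2 n4←n1 n5←n1
Dom at joins:
  n1: preds {n0,n2,n5}: {n0} ∩ {n0,n1,n2} ∩ {n0,n1,n5} = {n0}; idom=n0
  n4: preds {n1,n2,n3}: {n0,n1} ∩ {n0,n1,n2} ∩ {n0,n1,n2,n3} = {n0,n1}; idom=n1
  n5: preds {n3,n4}: {n0,n1,n2,n3} ∩ {n0,n1,n4} = {n0,n1}; idom=n1

Frontier:
  join n1 pred n0: · stop@n0
  join n1 pred n2: n2→n1 stop@n0
  join n1 pred n5: n5→n1 stop@n0
  join n4 pred n1: · stop@n1
  join n4 pred n2: n2 stop@n1
  join n4 pred n3: n3→n2 stop@n1
  join n5 pred n3: n3→n2 stop@n1
  join n5 pred n4: n4 stop@n1
  n0 → ∅
  n1 → {n1}
  n2 → {n1,n4,n5}
  n3 → {n4,n5}
  n4 → {n5}
  n5 → {n1}

φ for c: defs {n1,n4}
  DF⁺ = {n1,n5}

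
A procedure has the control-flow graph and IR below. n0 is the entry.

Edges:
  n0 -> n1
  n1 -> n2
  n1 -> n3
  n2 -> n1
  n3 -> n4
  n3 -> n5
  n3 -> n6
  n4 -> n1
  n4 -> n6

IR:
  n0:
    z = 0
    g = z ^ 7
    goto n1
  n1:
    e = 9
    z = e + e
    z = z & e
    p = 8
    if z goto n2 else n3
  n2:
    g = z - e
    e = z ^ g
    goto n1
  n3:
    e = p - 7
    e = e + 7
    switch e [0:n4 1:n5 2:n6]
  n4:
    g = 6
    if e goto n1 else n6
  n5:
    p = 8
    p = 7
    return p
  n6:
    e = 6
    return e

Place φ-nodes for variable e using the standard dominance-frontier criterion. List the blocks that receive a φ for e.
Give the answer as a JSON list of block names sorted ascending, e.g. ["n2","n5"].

idom tree: n1←n0 n2←n1 n3←n1 n4←n3 n5←n3 n6←n3
Dom∩ at merges:
  n1: preds {n0,n2,n4}: {n0} ∩ {n0,n1,n2} ∩ {n0,n1,n3,n4} = {n0}; idom=n0
  n6: preds {n3,n4}: {n0,n1,n3} ∩ {n0,n1,n3,n4} = {n0,n1,n3}; idom=n3

DF walk-up:
  n1←n0: walk · to n0
  n1←n2: walk n2→n1 to n0
  n1←n4: walk n4→n3→n1 to n0
  n6←n3: walk · to n3
  n6←n4: walk n4 to n3
  DF(n0)=∅
  DF(n1)={n1}
  DF(n2)={n1}
  DF(n3)={n1}
  DF(n4)={n1,n6}
  DF(n5)=∅
  DF(n6)=∅

φ for e: defs {n1,n2,n3,n6}
  DF⁺ = {n1}

Answer: ["n1"]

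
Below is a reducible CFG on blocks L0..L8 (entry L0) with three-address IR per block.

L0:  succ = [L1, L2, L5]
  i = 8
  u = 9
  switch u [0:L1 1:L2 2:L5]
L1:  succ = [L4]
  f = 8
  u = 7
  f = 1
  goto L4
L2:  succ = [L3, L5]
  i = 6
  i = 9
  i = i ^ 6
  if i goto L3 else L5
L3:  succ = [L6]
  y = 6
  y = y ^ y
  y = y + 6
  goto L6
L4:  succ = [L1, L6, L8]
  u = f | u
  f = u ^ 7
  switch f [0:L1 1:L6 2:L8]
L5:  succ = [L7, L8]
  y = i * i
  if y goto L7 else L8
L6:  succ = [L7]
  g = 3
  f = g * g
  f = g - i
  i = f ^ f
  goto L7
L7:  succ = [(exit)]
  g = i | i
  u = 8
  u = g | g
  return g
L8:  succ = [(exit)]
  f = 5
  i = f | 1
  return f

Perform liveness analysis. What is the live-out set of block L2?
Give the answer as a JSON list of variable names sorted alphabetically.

Block summaries:
  L0: def={i,u} ue=∅
  L1: def={f,u} ue=∅
  L2: def={i} ue=∅
  L3: def={y} ue=∅
  L4: def={f,u} ue={f,u}
  L5: def={y} ue={i}
  L6: def={f,g,i} ue={i}
  L7: def={g,u} ue={i}
  L8: def={f,i} ue=∅

Live sets:
  live L0: ∅→{i}
  live L1: {i}→{f,i,u}
  live L2: ∅→{i}
  live L3: {i}→{i}
  live L4: {f,i,u}→{i}
  live L5: {i}→{i}
  live L6: {i}→{i}
  live L7: {i}→∅
  live L8: ∅→∅

live-out(L2) = ["i"]

Answer: ["i"]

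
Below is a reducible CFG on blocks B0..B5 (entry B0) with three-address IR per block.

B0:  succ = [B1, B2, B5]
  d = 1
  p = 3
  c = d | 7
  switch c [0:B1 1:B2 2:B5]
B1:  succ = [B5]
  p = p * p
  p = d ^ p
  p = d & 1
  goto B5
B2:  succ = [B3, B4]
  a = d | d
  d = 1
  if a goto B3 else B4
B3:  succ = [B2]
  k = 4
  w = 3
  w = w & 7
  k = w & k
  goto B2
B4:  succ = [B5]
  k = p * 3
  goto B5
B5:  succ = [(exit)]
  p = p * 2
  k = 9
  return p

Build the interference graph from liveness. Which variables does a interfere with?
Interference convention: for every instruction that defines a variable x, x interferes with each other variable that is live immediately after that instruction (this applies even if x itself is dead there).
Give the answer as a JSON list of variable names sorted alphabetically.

Answer: ["d", "p"]

Working:
Block summaries:
  B0 def {c,d,p} use ∅
  B1 def {p} use {d,p}
  B2 def {a,d} use {d}
  B3 def {k,w} use ∅
  B4 def {k} use {p}
  B5 def {k,p} use {p}

Live sets:
  B0: in=∅ out={d,p}
  B1: in={d,p} out={p}
  B2: in={d,p} out={d,p}
  B3: in={d,p} out={d,p}
  B4: in={p} out={p}
  B5: in={p} out=∅

Conflict graph:
  a↔{d,p}
  c↔{d,p}
  d↔{a,c,k,p,w}
  k↔{d,p,w}
  p↔{a,c,d,k,w}
  w↔{d,k,p}

N(a) = ["d", "p"]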